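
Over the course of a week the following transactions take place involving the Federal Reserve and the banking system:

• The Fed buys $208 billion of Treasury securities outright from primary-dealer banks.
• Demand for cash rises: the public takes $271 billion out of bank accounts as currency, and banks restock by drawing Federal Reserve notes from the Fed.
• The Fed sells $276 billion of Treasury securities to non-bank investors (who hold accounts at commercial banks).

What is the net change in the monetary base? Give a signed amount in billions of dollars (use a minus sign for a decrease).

OMO purchase (from banks) $208 billion: Fed balance sheet expands → +$208B.
Currency withdrawal $271 billion: just a shift between currency and reserves — both are base money → 0.
Asset sale (to non-banks) $276 billion: Fed balance sheet contracts → −$276B.
Net: 208 + 0 − 276 = -$68 billion.

-$68 billion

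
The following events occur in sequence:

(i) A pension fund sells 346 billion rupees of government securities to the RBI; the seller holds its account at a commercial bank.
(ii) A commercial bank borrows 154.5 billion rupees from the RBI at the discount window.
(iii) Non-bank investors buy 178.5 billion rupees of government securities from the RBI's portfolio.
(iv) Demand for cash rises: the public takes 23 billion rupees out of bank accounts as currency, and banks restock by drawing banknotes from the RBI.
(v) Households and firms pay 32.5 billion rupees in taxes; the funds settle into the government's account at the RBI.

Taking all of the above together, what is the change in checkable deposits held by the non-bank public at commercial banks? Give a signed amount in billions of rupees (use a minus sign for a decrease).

+112 billion

RBI balance sheet:
  Assets:      Securities +167.5B, Loans to banks +154.5B
  Liabilities: Bank reserves +266.5B, Currency in circulation +23B, Government deposits +32.5B
Commercial banking system:
  Assets:      Reserves at CB +266.5B
  Liabilities: Checkable deposits +112B, Borrowings from CB +154.5B
So the change in checkable deposits held by the non-bank public at commercial banks is +112 billion.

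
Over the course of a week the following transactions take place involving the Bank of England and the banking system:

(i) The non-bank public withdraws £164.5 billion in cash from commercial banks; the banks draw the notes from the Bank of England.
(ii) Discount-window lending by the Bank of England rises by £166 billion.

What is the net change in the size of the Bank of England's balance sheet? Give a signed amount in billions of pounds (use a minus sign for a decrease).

+£166 billion

Currency withdrawal £164.5 billion: only the composition of liabilities changes → 0.
Discount-window loan £166 billion: a Bank of England asset is acquired → +£166B.
Net: 0 + 166 = +£166 billion.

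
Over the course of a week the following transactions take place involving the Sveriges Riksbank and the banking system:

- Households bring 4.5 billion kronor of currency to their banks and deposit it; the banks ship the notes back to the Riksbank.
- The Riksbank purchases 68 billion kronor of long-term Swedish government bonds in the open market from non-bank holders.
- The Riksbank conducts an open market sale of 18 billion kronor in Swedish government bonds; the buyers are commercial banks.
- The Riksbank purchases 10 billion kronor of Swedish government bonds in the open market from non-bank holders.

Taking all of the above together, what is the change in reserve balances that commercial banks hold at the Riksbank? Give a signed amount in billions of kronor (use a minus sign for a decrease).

Riksbank balance sheet:
  Assets:      Securities +60B
  Liabilities: Bank reserves +64.5B, Currency in circulation −4.5B
Commercial banking system:
  Assets:      Reserves at CB +64.5B, Securities +18B
  Liabilities: Checkable deposits +82.5B
So the change in reserve balances that commercial banks hold at the Riksbank is +64.5 billion.

+64.5 billion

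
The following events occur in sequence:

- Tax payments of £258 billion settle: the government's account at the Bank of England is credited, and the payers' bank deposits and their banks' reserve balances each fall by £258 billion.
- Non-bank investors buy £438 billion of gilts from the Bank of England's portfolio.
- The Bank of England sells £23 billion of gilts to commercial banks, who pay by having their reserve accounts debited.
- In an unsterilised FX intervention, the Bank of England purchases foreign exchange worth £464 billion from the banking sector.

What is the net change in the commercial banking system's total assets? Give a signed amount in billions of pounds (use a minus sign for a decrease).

Bank of England balance sheet:
  Assets:      Securities −£461B, Foreign assets +£464B
  Liabilities: Bank reserves −£255B, Government deposits +£258B
Commercial banking system:
  Assets:      Reserves at CB −£255B, Securities +£23B, Foreign assets −£464B
  Liabilities: Checkable deposits −£696B
Change in total bank assets = -£696 billion.

-£696 billion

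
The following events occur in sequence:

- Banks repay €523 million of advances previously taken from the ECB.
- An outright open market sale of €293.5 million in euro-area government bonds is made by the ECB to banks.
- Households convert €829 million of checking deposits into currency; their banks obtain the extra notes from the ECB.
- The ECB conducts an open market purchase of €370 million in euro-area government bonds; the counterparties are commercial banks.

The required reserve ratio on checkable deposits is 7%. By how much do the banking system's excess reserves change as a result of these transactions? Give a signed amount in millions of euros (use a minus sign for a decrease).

Discount-window repayment €523 million: reserves −€523M, deposits 0.
OMO sale (to banks) €293.5 million: reserves −€293.5M, deposits 0.
Currency withdrawal €829 million: reserves −€829M, deposits −€829M.
OMO purchase (from banks) €370 million: reserves +€370M, deposits 0.
Totals: Δreserves = −€1275.5M, Δdeposits = −€829M.
Δrequired reserves = 7% × −€829M = −€58.03M.
Δexcess reserves = Δreserves − Δrequired = −€1275.5M − (−€58.03M) = -€1217.47 million.

-€1217.47 million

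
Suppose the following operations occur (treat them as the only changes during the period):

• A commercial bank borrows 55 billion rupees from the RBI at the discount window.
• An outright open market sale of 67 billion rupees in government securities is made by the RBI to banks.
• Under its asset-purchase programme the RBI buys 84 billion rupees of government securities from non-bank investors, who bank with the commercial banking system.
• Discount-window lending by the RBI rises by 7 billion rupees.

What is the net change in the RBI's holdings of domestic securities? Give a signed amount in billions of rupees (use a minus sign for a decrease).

Discount-window loan 55 billion rupees: the RBI's securities portfolio is untouched → 0.
OMO sale (to banks) 67 billion rupees: securities removed from the RBI's portfolio → −67B.
Asset purchase (from non-banks) 84 billion rupees: securities added to the RBI's portfolio → +84B.
Discount-window loan 7 billion rupees: the RBI's securities portfolio is untouched → 0.
Net: 0 − 67 + 84 + 0 = +17 billion.

+17 billion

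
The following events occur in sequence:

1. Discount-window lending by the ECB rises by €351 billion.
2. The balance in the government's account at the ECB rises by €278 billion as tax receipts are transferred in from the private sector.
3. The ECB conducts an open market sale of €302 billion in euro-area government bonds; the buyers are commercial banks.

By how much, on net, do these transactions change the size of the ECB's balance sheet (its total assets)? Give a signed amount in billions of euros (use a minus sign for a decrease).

Discount-window loan €351 billion: an ECB asset is acquired → +€351B.
Government account inflow €278 billion: only the composition of liabilities changes → 0.
OMO sale (to banks) €302 billion: an ECB asset is shed → −€302B.
Net: 351 + 0 − 302 = +€49 billion.

+€49 billion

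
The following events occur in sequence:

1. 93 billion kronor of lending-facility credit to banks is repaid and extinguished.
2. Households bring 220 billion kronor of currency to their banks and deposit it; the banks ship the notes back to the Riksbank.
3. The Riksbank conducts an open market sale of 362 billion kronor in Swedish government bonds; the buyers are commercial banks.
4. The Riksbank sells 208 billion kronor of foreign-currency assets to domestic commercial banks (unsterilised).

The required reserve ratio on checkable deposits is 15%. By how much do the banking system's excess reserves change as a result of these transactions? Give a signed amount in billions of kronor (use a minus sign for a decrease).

Discount-window repayment 93 billion kronor: reserves −93B, deposits 0.
Currency deposit 220 billion kronor: reserves +220B, deposits +220B.
OMO sale (to banks) 362 billion kronor: reserves −362B, deposits 0.
FX sale 208 billion kronor: reserves −208B, deposits 0.
Totals: Δreserves = −443B, Δdeposits = +220B.
Δrequired reserves = 15% × +220B = +33B.
Δexcess reserves = Δreserves − Δrequired = −443B − (+33B) = -476 billion.

-476 billion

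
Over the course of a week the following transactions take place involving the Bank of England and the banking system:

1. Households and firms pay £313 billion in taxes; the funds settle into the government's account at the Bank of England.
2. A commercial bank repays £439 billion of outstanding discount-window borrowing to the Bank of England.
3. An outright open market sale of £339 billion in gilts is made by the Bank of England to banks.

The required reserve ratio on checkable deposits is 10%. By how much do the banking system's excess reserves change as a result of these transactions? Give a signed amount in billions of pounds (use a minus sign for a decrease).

Government account inflow £313 billion: reserves −£313B, deposits −£313B.
Discount-window repayment £439 billion: reserves −£439B, deposits 0.
OMO sale (to banks) £339 billion: reserves −£339B, deposits 0.
Totals: Δreserves = −£1091B, Δdeposits = −£313B.
Δrequired reserves = 10% × −£313B = −£31.3B.
Δexcess reserves = Δreserves − Δrequired = −£1091B − (−£31.3B) = -£1059.7 billion.

-£1059.7 billion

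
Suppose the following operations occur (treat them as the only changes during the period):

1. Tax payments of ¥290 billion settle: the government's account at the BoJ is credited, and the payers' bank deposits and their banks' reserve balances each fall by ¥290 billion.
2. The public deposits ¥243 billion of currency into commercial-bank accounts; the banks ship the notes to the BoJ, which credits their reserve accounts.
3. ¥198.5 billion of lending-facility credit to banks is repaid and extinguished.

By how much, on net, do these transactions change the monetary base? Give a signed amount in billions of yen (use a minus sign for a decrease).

Government account inflow ¥290 billion: reserves shift to a non-base liability → −¥290B.
Currency deposit ¥243 billion: just a shift between currency and reserves — both are base money → 0.
Discount-window repayment ¥198.5 billion: BoJ balance sheet contracts → −¥198.5B.
Net: −290 + 0 − 198.5 = -¥488.5 billion.

-¥488.5 billion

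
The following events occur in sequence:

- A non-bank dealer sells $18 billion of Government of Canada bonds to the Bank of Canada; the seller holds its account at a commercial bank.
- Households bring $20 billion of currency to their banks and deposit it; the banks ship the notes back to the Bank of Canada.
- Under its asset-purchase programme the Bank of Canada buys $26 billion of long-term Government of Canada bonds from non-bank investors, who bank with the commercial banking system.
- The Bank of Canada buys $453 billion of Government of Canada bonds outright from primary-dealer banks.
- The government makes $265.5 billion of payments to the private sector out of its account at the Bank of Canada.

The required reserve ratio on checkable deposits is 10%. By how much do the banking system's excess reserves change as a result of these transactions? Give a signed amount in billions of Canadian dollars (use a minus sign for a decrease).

+$749.55 billion

Asset purchase (from non-banks) $18 billion: reserves +$18B, deposits +$18B.
Currency deposit $20 billion: reserves +$20B, deposits +$20B.
Asset purchase (from non-banks) $26 billion: reserves +$26B, deposits +$26B.
OMO purchase (from banks) $453 billion: reserves +$453B, deposits 0.
Government spending $265.5 billion: reserves +$265.5B, deposits +$265.5B.
Totals: Δreserves = +$782.5B, Δdeposits = +$329.5B.
Δrequired reserves = 10% × +$329.5B = +$32.95B.
Δexcess reserves = Δreserves − Δrequired = +$782.5B − (+$32.95B) = +$749.55 billion.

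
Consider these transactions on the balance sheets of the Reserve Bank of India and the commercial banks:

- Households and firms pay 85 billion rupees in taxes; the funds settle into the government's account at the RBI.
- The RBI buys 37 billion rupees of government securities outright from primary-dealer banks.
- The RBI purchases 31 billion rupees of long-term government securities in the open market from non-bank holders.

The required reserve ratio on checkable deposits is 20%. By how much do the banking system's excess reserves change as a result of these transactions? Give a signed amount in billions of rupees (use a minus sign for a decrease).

Government account inflow 85 billion rupees: reserves −85B, deposits −85B.
OMO purchase (from banks) 37 billion rupees: reserves +37B, deposits 0.
Asset purchase (from non-banks) 31 billion rupees: reserves +31B, deposits +31B.
Totals: Δreserves = −17B, Δdeposits = −54B.
Δrequired reserves = 20% × −54B = −10.8B.
Δexcess reserves = Δreserves − Δrequired = −17B − (−10.8B) = -6.2 billion.

-6.2 billion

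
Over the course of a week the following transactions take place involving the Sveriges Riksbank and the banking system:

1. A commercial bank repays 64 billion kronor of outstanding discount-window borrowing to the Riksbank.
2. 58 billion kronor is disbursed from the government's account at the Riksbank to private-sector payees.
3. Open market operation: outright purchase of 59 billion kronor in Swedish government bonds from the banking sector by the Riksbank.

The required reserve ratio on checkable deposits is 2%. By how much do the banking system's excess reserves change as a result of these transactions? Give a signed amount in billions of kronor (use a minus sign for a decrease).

Discount-window repayment 64 billion kronor: reserves −64B, deposits 0.
Government spending 58 billion kronor: reserves +58B, deposits +58B.
OMO purchase (from banks) 59 billion kronor: reserves +59B, deposits 0.
Totals: Δreserves = +53B, Δdeposits = +58B.
Δrequired reserves = 2% × +58B = +1.16B.
Δexcess reserves = Δreserves − Δrequired = +53B − (+1.16B) = +51.84 billion.

+51.84 billion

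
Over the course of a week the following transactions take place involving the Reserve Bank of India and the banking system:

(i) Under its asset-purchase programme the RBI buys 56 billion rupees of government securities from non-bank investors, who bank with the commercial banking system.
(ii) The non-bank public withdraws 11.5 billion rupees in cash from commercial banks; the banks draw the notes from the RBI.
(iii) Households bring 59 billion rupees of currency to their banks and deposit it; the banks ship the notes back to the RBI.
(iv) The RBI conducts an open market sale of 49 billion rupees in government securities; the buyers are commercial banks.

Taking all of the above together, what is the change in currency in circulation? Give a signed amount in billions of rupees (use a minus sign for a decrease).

-47.5 billion

Asset purchase (from non-banks) 56 billion rupees: no currency enters or leaves circulation → 0.
Currency withdrawal 11.5 billion rupees: notes leave the central bank → +11.5B.
Currency deposit 59 billion rupees: notes return to the central bank → −59B.
OMO sale (to banks) 49 billion rupees: no currency enters or leaves circulation → 0.
Net: 0 + 11.5 − 59 + 0 = -47.5 billion.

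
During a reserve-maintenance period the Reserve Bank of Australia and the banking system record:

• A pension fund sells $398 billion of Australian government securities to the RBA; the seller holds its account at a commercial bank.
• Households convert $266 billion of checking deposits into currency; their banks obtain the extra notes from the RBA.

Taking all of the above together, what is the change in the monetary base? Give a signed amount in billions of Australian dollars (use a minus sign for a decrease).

Asset purchase (from non-banks) $398 billion: RBA balance sheet expands → +$398B.
Currency withdrawal $266 billion: just a shift between currency and reserves — both are base money → 0.
Net: 398 + 0 = +$398 billion.

+$398 billion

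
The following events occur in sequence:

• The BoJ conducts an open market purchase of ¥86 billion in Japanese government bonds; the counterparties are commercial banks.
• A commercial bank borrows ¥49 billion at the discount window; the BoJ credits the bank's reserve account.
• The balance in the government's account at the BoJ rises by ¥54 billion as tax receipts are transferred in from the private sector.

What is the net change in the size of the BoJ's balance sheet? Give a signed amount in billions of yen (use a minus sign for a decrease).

+¥135 billion

OMO purchase (from banks) ¥86 billion: a BoJ asset is acquired → +¥86B.
Discount-window loan ¥49 billion: a BoJ asset is acquired → +¥49B.
Government account inflow ¥54 billion: only the composition of liabilities changes → 0.
Net: 86 + 49 + 0 = +¥135 billion.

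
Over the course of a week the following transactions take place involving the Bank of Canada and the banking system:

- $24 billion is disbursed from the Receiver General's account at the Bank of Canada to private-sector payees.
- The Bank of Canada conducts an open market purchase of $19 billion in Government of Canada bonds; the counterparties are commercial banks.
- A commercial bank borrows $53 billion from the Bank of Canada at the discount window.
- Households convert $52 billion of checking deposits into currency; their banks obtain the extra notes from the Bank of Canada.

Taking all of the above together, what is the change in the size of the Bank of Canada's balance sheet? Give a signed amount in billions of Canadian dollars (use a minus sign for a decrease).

+$72 billion

Government spending $24 billion: only the composition of liabilities changes → 0.
OMO purchase (from banks) $19 billion: a Bank of Canada asset is acquired → +$19B.
Discount-window loan $53 billion: a Bank of Canada asset is acquired → +$53B.
Currency withdrawal $52 billion: only the composition of liabilities changes → 0.
Net: 0 + 19 + 53 + 0 = +$72 billion.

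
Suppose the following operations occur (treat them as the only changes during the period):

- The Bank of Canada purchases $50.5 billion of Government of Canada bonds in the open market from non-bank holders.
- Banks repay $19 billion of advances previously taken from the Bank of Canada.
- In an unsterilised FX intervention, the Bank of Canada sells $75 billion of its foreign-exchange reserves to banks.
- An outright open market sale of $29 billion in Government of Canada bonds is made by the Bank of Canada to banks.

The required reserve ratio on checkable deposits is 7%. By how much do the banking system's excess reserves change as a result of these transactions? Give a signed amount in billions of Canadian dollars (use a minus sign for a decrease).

-$76.035 billion

Asset purchase (from non-banks) $50.5 billion: reserves +$50.5B, deposits +$50.5B.
Discount-window repayment $19 billion: reserves −$19B, deposits 0.
FX sale $75 billion: reserves −$75B, deposits 0.
OMO sale (to banks) $29 billion: reserves −$29B, deposits 0.
Totals: Δreserves = −$72.5B, Δdeposits = +$50.5B.
Δrequired reserves = 7% × +$50.5B = +$3.535B.
Δexcess reserves = Δreserves − Δrequired = −$72.5B − (+$3.535B) = -$76.035 billion.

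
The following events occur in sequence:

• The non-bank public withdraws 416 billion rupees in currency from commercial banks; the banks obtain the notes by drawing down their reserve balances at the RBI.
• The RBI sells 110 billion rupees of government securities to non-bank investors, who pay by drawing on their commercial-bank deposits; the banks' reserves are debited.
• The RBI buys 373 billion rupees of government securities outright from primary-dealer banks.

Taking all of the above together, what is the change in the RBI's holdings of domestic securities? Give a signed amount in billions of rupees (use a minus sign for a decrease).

+263 billion

Currency withdrawal 416 billion rupees: the RBI's securities portfolio is untouched → 0.
Asset sale (to non-banks) 110 billion rupees: securities removed from the RBI's portfolio → −110B.
OMO purchase (from banks) 373 billion rupees: securities added to the RBI's portfolio → +373B.
Net: 0 − 110 + 373 = +263 billion.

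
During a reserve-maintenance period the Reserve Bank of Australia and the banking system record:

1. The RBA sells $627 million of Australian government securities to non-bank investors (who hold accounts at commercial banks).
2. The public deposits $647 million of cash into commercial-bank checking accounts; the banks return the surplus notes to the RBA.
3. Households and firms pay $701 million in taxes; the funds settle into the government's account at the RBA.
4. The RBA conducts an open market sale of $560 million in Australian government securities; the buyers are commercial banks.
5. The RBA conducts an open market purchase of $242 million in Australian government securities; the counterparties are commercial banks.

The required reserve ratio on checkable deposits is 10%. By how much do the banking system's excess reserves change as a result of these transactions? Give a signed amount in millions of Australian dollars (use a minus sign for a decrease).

-$930.9 million

Asset sale (to non-banks) $627 million: reserves −$627M, deposits −$627M.
Currency deposit $647 million: reserves +$647M, deposits +$647M.
Government account inflow $701 million: reserves −$701M, deposits −$701M.
OMO sale (to banks) $560 million: reserves −$560M, deposits 0.
OMO purchase (from banks) $242 million: reserves +$242M, deposits 0.
Totals: Δreserves = −$999M, Δdeposits = −$681M.
Δrequired reserves = 10% × −$681M = −$68.1M.
Δexcess reserves = Δreserves − Δrequired = −$999M − (−$68.1M) = -$930.9 million.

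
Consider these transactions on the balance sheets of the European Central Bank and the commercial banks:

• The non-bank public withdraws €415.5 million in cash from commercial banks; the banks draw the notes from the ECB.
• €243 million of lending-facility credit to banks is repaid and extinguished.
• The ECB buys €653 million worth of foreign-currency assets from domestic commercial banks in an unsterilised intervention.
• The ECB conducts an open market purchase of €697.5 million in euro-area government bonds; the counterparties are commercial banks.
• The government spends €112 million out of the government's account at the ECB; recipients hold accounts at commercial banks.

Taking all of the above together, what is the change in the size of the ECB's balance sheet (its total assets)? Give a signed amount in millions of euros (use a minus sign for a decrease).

Currency withdrawal €415.5 million: only the composition of liabilities changes → 0.
Discount-window repayment €243 million: an ECB asset is shed → −€243M.
FX purchase €653 million: an ECB asset is acquired → +€653M.
OMO purchase (from banks) €697.5 million: an ECB asset is acquired → +€697.5M.
Government spending €112 million: only the composition of liabilities changes → 0.
Net: 0 − 243 + 653 + 697.5 + 0 = +€1107.5 million.

+€1107.5 million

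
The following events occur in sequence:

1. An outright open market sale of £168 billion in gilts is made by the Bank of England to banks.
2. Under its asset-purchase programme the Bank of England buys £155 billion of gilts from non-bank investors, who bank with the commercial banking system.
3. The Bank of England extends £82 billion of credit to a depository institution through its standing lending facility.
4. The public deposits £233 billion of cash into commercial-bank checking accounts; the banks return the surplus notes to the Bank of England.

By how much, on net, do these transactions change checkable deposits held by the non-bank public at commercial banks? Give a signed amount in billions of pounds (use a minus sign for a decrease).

+£388 billion

Bank of England balance sheet:
  Assets:      Securities −£13B, Loans to banks +£82B
  Liabilities: Bank reserves +£302B, Currency in circulation −£233B
Commercial banking system:
  Assets:      Reserves at CB +£302B, Securities +£168B
  Liabilities: Checkable deposits +£388B, Borrowings from CB +£82B
So the change in checkable deposits held by the non-bank public at commercial banks is +£388 billion.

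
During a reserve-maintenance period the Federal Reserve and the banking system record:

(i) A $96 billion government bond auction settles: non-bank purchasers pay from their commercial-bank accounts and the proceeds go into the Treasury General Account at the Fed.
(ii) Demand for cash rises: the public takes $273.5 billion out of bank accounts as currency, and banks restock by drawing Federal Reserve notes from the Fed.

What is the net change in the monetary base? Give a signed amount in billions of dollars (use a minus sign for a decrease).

-$96 billion

Fed balance sheet:
  Assets:      no change
  Liabilities: Bank reserves −$369.5B, Currency in circulation +$273.5B, Government deposits +$96B
Commercial banking system:
  Assets:      Reserves at CB −$369.5B
  Liabilities: Checkable deposits −$369.5B
Monetary base = currency + reserves: +$273.5B + (−$369.5B) = -$96 billion.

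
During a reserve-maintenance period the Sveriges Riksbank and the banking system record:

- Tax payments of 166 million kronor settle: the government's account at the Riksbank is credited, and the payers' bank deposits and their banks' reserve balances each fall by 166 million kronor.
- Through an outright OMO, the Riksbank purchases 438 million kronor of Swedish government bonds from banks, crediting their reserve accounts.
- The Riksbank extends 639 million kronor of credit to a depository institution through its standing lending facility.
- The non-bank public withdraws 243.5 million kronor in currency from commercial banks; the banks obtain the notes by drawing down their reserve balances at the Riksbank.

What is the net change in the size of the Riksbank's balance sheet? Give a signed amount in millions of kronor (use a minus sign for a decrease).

Government account inflow 166 million kronor: only the composition of liabilities changes → 0.
OMO purchase (from banks) 438 million kronor: a Riksbank asset is acquired → +438M.
Discount-window loan 639 million kronor: a Riksbank asset is acquired → +639M.
Currency withdrawal 243.5 million kronor: only the composition of liabilities changes → 0.
Net: 0 + 438 + 639 + 0 = +1077 million.

+1077 million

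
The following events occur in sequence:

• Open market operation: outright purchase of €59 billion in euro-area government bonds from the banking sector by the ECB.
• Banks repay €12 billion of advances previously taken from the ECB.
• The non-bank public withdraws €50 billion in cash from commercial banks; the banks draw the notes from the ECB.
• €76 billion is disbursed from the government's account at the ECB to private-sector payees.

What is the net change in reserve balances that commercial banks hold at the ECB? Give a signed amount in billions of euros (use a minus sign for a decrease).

+€73 billion

ECB balance sheet:
  Assets:      Securities +€59B, Loans to banks −€12B
  Liabilities: Bank reserves +€73B, Currency in circulation +€50B, Government deposits −€76B
So the change in reserve balances that commercial banks hold at the ECB is +€73 billion.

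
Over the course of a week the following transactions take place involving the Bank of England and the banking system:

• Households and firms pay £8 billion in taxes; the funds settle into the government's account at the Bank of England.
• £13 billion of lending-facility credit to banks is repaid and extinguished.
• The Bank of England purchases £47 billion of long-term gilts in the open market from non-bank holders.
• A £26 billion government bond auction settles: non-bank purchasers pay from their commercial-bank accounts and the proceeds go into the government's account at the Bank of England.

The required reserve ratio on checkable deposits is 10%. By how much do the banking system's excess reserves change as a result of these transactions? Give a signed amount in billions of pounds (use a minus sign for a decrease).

Government account inflow £8 billion: reserves −£8B, deposits −£8B.
Discount-window repayment £13 billion: reserves −£13B, deposits 0.
Asset purchase (from non-banks) £47 billion: reserves +£47B, deposits +£47B.
Government account inflow £26 billion: reserves −£26B, deposits −£26B.
Totals: Δreserves = 0, Δdeposits = +£13B.
Δrequired reserves = 10% × +£13B = +£1.3B.
Δexcess reserves = Δreserves − Δrequired = 0 − (+£1.3B) = -£1.3 billion.

-£1.3 billion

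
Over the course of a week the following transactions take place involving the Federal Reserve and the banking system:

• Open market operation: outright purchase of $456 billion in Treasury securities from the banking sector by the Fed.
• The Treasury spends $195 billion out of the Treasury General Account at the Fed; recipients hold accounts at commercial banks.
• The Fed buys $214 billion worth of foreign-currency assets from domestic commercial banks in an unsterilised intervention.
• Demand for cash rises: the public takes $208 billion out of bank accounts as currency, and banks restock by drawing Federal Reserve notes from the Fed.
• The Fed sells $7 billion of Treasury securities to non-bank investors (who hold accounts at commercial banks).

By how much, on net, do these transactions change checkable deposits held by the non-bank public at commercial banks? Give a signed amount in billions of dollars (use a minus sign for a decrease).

-$20 billion

Fed balance sheet:
  Assets:      Securities +$449B, Foreign assets +$214B
  Liabilities: Bank reserves +$650B, Currency in circulation +$208B, Government deposits −$195B
Commercial banking system:
  Assets:      Reserves at CB +$650B, Securities −$456B, Foreign assets −$214B
  Liabilities: Checkable deposits −$20B
So the change in checkable deposits held by the non-bank public at commercial banks is -$20 billion.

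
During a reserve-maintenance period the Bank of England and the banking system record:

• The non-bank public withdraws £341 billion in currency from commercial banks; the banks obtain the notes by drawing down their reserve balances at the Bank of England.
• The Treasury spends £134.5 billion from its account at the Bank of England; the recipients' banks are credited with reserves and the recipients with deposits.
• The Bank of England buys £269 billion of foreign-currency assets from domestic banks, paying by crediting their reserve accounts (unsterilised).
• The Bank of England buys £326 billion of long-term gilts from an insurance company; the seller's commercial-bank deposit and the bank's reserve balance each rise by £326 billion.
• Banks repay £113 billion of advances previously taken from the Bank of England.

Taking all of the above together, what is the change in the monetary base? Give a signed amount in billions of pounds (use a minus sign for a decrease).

+£616.5 billion

Bank of England balance sheet:
  Assets:      Securities +£326B, Loans to banks −£113B, Foreign assets +£269B
  Liabilities: Bank reserves +£275.5B, Currency in circulation +£341B, Government deposits −£134.5B
Commercial banking system:
  Assets:      Reserves at CB +£275.5B, Foreign assets −£269B
  Liabilities: Checkable deposits +£119.5B, Borrowings from CB −£113B
Monetary base = currency + reserves: +£341B + (+£275.5B) = +£616.5 billion.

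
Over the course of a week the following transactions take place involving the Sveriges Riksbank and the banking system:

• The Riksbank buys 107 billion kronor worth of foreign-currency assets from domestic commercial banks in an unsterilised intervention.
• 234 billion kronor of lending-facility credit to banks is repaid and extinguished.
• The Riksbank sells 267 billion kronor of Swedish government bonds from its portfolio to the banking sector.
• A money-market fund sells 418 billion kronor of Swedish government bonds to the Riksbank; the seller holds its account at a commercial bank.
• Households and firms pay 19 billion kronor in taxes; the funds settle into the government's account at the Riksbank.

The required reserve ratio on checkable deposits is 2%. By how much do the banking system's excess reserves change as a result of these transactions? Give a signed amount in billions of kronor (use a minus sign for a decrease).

FX purchase 107 billion kronor: reserves +107B, deposits 0.
Discount-window repayment 234 billion kronor: reserves −234B, deposits 0.
OMO sale (to banks) 267 billion kronor: reserves −267B, deposits 0.
Asset purchase (from non-banks) 418 billion kronor: reserves +418B, deposits +418B.
Government account inflow 19 billion kronor: reserves −19B, deposits −19B.
Totals: Δreserves = +5B, Δdeposits = +399B.
Δrequired reserves = 2% × +399B = +7.98B.
Δexcess reserves = Δreserves − Δrequired = +5B − (+7.98B) = -2.98 billion.

-2.98 billion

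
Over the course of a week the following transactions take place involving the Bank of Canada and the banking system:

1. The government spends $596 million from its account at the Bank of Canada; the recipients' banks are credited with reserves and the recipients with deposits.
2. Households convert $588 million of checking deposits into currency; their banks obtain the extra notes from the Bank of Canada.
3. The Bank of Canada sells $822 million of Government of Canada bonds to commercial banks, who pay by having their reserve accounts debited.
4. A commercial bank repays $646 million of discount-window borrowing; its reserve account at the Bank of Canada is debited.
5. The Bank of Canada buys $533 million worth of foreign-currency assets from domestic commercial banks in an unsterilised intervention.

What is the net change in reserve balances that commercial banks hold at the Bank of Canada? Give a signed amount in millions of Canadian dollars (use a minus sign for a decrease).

Bank of Canada balance sheet:
  Assets:      Securities −$822M, Loans to banks −$646M, Foreign assets +$533M
  Liabilities: Bank reserves −$927M, Currency in circulation +$588M, Government deposits −$596M
So the change in reserve balances that commercial banks hold at the Bank of Canada is -$927 million.

-$927 million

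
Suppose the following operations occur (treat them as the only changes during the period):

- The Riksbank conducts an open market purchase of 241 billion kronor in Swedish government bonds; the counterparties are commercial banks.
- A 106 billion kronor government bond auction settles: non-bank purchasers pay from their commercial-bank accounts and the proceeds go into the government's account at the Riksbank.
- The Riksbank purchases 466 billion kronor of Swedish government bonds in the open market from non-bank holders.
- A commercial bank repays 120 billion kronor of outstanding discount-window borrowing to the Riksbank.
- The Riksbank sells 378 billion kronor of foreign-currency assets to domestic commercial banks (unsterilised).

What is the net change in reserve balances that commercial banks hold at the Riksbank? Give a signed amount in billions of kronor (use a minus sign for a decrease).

OMO purchase (from banks) 241 billion kronor: the Riksbank pays by crediting reserve accounts → +241B.
Government account inflow 106 billion kronor: funds move from bank reserves into the government account → −106B.
Asset purchase (from non-banks) 466 billion kronor: the Riksbank pays by crediting reserve accounts → +466B.
Discount-window repayment 120 billion kronor: repayment is debited from reserves → −120B.
FX sale 378 billion kronor: the buying banks pay out of their reserve balances → −378B.
Net: 241 − 106 + 466 − 120 − 378 = +103 billion.

+103 billion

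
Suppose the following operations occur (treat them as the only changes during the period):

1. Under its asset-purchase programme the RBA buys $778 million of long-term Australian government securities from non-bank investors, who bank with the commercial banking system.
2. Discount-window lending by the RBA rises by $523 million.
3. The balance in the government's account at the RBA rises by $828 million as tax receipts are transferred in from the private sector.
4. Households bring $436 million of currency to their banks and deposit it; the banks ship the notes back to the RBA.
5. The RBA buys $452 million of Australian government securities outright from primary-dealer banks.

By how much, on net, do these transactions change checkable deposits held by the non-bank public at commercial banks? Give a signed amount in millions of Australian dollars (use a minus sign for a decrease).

RBA balance sheet:
  Assets:      Securities +$1230M, Loans to banks +$523M
  Liabilities: Bank reserves +$1361M, Currency in circulation −$436M, Government deposits +$828M
Commercial banking system:
  Assets:      Reserves at CB +$1361M, Securities −$452M
  Liabilities: Checkable deposits +$386M, Borrowings from CB +$523M
So the change in checkable deposits held by the non-bank public at commercial banks is +$386 million.

+$386 million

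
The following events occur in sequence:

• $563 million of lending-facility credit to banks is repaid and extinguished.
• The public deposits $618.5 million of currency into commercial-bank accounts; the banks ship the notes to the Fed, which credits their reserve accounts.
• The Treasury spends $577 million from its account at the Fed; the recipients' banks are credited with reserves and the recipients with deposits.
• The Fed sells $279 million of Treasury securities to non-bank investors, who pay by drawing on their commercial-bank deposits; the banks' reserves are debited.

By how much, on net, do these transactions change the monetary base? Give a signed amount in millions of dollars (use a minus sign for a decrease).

Discount-window repayment $563 million: Fed balance sheet contracts → −$563M.
Currency deposit $618.5 million: just a shift between currency and reserves — both are base money → 0.
Government spending $577 million: a non-base liability converts back to reserves → +$577M.
Asset sale (to non-banks) $279 million: Fed balance sheet contracts → −$279M.
Net: −563 + 0 + 577 − 279 = -$265 million.

-$265 million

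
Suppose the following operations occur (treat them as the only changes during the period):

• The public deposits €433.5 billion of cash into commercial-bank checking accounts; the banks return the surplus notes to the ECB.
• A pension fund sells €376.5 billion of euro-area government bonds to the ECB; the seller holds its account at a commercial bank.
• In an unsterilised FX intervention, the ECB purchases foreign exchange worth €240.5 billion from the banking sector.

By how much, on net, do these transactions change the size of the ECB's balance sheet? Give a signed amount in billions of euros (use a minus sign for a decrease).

+€617 billion

ECB balance sheet:
  Assets:      Securities +€376.5B, Foreign assets +€240.5B
  Liabilities: Bank reserves +€1050.5B, Currency in circulation −€433.5B
Commercial banking system:
  Assets:      Reserves at CB +€1050.5B, Foreign assets −€240.5B
  Liabilities: Checkable deposits +€810B
Change in total ECB assets = +€617 billion.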